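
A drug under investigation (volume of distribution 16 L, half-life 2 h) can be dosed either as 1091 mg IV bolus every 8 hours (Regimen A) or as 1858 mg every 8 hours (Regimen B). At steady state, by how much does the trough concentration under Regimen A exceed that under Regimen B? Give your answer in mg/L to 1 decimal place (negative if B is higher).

-3.2 mg/L

Regimen A: f = (1/2)^(8/2) ≈ 0.0625; Cmin,ss = (1091/16)·f/(1−f) ≈ 4.546 mg/L.
Regimen B: f = (1/2)^(8/2) ≈ 0.0625; Cmin,ss = (1858/16)·f/(1−f) ≈ 7.742 mg/L.
Difference ≈ 4.546 − 7.742 ≈ -3.196 mg/L.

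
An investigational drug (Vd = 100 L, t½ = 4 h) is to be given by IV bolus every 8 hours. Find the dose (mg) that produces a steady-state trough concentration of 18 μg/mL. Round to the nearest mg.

5400 mg

τ/t½ = 8/4 ≈ 2, so f = (1/2)^(8/4) ≈ 0.250000.
Cmin,ss = (D/Vd)·f/(1−f), so D = Cmin,ss·Vd·(1−f)/f.
D = 18 × 100 × (1−f)/f ≈ 18 × 100 × 3.00000 ≈ 5400.00 mg.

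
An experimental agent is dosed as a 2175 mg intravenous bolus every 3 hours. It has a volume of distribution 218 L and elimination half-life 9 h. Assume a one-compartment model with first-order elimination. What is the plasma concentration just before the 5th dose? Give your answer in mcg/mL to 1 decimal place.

23.2 mcg/mL

f = (1/2)^(τ/t½) = (1/2)^(3/9) ≈ 0.7937.
C₀ = D/Vd = 2175/218 ≈ 9.977 mcg/mL.
Before the 5th dose, 4 doses have been given. Superposition: Cmin = C₀·(f + f² + … + f^4).
≈ 9.977 × (0.7937 + 0.6300 + 0.5000 + 0.3968) ≈ 9.977 × 2.3205 ≈ 23.152 mcg/mL.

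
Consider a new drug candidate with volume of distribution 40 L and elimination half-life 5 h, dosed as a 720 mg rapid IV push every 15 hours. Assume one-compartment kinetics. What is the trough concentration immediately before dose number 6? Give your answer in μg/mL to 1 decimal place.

2.6 μg/mL

f = (1/2)^(τ/t½) = (1/2)^(15/5) ≈ 0.1250.
C₀ = D/Vd = 720/40 ≈ 18.000 μg/mL.
Before the 6th dose, 5 doses have been given. Superposition: Cmin = C₀·(f + f² + … + f^5).
≈ 18.000 × (0.1250 + 0.0156 + 0.0020 + 0.0002 + 0.0000) ≈ 18.000 × 0.1428 ≈ 2.570 μg/mL.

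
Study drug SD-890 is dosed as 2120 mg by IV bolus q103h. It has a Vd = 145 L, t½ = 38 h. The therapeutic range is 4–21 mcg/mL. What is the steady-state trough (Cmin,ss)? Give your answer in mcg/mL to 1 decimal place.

2.6 mcg/mL

τ/t½ = 103/38 ≈ 2.7105, so fraction remaining f = (1/2)^(103/38) ≈ 0.1528.
Accumulation ratio R = 1/(1 − f) ≈ 1/0.8472 ≈ 1.1804.
Each bolus raises the concentration by D/Vd = 2120/145 ≈ 14.621 mcg/mL.
Steady-state peak Cmax,ss = C₀·R ≈ 14.621 × 1.1804 ≈ 17.259 mcg/mL.
One interval later, Cmin,ss = Cmax,ss·e^(−kτ) ≈ 17.259 × 0.1528 ≈ 2.637 mcg/mL.
Trough 2.6 mcg/mL vs MEC 4 mcg/mL: subtherapeutic.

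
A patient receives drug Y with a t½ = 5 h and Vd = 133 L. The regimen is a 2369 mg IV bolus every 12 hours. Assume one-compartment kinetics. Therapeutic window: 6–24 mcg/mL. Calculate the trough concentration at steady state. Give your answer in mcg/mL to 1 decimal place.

4.2 mcg/mL

Over one 12-h interval, 12/5 ≈ 2.4 half-lives elapse, leaving f ≈ 0.1895 of each dose.
At steady state, accumulation factor R = 1/(1 − e^(−kτ)) ≈ 1.2338.
Single-dose peak C₀ = D/Vd = 2369/133 ≈ 17.812 mcg/mL.
Cmax,ss = C₀/(1 − f) ≈ 17.812/0.8105 ≈ 21.977 mcg/mL.
One interval later, Cmin,ss = Cmax,ss·e^(−kτ) ≈ 21.977 × 0.1895 ≈ 4.165 mcg/mL.
Trough 4.2 mcg/mL vs MEC 6 mcg/mL: subtherapeutic.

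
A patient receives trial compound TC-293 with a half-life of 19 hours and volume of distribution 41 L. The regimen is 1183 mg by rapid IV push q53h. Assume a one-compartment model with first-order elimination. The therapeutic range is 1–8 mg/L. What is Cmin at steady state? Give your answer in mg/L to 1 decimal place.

k = ln2/t½ = ln2/19 ≈ 0.036481 h⁻¹; fraction remaining f = e^(−kτ) = e^(−0.036481×53) ≈ 0.1446.
Accumulation ratio R = 1/(1 − f) ≈ 1/0.8554 ≈ 1.1690.
Each bolus raises the concentration by D/Vd = 1183/41 ≈ 28.854 mg/L.
Cmax,ss = C₀/(1 − f) ≈ 28.854/0.8554 ≈ 33.732 mg/L.
Steady-state trough Cmin,ss = Cmax,ss·f ≈ 33.732 × 0.1446 ≈ 4.878 mg/L.
Trough 4.9 mg/L vs MEC 1 mg/L: adequate.

4.9 mg/L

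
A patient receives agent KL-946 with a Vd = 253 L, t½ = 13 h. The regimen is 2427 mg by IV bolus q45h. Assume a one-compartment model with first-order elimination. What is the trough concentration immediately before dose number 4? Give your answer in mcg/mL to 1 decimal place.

1.0 mcg/mL

f = (1/2)^(τ/t½) = (1/2)^(45/13) ≈ 0.0908.
C₀ = D/Vd = 2427/253 ≈ 9.593 mcg/mL.
Before the 4th dose, 3 doses have been given. Superposition: Cmin = C₀·(f + f² + … + f^3).
≈ 9.593 × (0.0908 + 0.0082 + 0.0007) ≈ 9.593 × 0.0997 ≈ 0.956 mcg/mL.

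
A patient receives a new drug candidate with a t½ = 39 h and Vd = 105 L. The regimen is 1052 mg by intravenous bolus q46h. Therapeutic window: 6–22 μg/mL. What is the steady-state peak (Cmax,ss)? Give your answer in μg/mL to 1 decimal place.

k = ln2/t½ = ln2/39 ≈ 0.017773 h⁻¹; fraction remaining f = e^(−kτ) = e^(−0.017773×46) ≈ 0.4415.
Accumulation ratio R = 1/(1 − f) ≈ 1/0.5585 ≈ 1.7905.
Each bolus raises the concentration by D/Vd = 1052/105 ≈ 10.019 μg/mL.
Cmax,ss = C₀/(1 − f) ≈ 10.019/0.5585 ≈ 17.939 μg/mL.
Peak 17.9 μg/mL vs MTC 22 μg/mL: below toxic threshold.

17.9 μg/mL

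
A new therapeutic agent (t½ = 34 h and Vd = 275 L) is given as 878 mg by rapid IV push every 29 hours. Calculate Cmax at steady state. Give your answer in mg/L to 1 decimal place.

7.2 mg/L

τ/t½ = 29/34 ≈ 0.85294, so fraction remaining f = (1/2)^(29/34) ≈ 0.5537.
Accumulation ratio R = 1/(1 − f) ≈ 1/0.4463 ≈ 2.2406.
Single-dose peak C₀ = D/Vd = 878/275 ≈ 3.193 mg/L.
Steady-state peak Cmax,ss = C₀·R ≈ 3.193 × 2.2406 ≈ 7.154 mg/L.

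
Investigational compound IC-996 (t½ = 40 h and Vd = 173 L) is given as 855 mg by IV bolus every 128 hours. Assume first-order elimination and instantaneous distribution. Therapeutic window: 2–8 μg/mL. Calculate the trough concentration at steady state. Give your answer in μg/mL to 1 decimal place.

0.6 μg/mL

k = ln2/t½ = ln2/40 ≈ 0.017329 h⁻¹; fraction remaining f = e^(−kτ) = e^(−0.017329×128) ≈ 0.1088.
At steady state, accumulation factor R = 1/(1 − e^(−kτ)) ≈ 1.1221.
Single-dose peak C₀ = D/Vd = 855/173 ≈ 4.942 μg/mL.
Steady-state peak Cmax,ss = C₀·R ≈ 4.942 × 1.1221 ≈ 5.545 μg/mL.
Steady-state trough Cmin,ss = Cmax,ss·f ≈ 5.545 × 0.1088 ≈ 0.603 μg/mL.
Trough 0.6 μg/mL vs MEC 2 μg/mL: subtherapeutic.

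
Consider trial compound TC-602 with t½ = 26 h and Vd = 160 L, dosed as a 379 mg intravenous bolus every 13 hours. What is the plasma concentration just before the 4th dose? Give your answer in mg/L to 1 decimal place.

3.7 mg/L

f = (1/2)^(τ/t½) = (1/2)^(13/26) ≈ 0.7071.
C₀ = D/Vd = 379/160 ≈ 2.369 mg/L.
Before the 4th dose, 3 doses have been given. Superposition: Cmin = C₀·(f + f² + … + f^3).
≈ 2.369 × (0.7071 + 0.5000 + 0.3535) ≈ 2.369 × 1.5606 ≈ 3.697 mg/L.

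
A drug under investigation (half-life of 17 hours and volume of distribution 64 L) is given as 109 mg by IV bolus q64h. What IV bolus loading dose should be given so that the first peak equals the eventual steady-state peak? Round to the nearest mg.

118 mg

f = (1/2)^(64/17) ≈ 0.073572; accumulation ratio R = 1/(1−f) ≈ 1.07941.
Loading dose to hit Cmax,ss on first dose: D_load = D_maint·R ≈ 109 × 1.07941 ≈ 117.66 mg.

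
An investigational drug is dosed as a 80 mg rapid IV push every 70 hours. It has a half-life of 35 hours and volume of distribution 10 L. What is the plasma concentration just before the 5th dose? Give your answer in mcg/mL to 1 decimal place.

2.7 mcg/mL

f = (1/2)^(τ/t½) = (1/2)^(70/35) ≈ 0.2500.
C₀ = D/Vd = 80/10 ≈ 8.000 mcg/mL.
Before the 5th dose, 4 doses have been given. Superposition: Cmin = C₀·(f + f² + … + f^4).
≈ 8.000 × (0.2500 + 0.0625 + 0.0156 + 0.0039) ≈ 8.000 × 0.3320 ≈ 2.656 mcg/mL.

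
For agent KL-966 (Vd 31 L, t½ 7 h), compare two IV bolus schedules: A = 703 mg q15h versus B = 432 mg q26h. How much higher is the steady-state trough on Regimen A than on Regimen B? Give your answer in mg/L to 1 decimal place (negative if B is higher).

Regimen A: f = (1/2)^(15/7) ≈ 0.2264; Cmin,ss = (703/31)·f/(1−f) ≈ 6.637 mg/L.
Regimen B: f = (1/2)^(26/7) ≈ 0.0762; Cmin,ss = (432/31)·f/(1−f) ≈ 1.149 mg/L.
Difference ≈ 6.637 − 1.149 ≈ 5.488 mg/L.

5.5 mg/L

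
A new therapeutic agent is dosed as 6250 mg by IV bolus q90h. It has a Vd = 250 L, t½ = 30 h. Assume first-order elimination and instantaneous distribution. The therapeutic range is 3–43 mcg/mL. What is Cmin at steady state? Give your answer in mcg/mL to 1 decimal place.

3.6 mcg/mL

τ = 90 h = 3 half-lives, so f = (1/2)^3 = 0.125.
Accumulation ratio R = 1/(1 − f) = 1/0.875 = 8/7.
Single-dose peak C₀ = D/Vd = 6250/250 = 25 mcg/mL.
Steady-state peak Cmax,ss = C₀·R = 25 × 8/7 ≈ 28.571 mcg/mL.
Steady-state trough Cmin,ss = Cmax,ss·f ≈ 28.571 × 0.125 ≈ 3.571 mcg/mL.
Trough 3.6 mcg/mL vs MEC 3 mcg/mL: adequate.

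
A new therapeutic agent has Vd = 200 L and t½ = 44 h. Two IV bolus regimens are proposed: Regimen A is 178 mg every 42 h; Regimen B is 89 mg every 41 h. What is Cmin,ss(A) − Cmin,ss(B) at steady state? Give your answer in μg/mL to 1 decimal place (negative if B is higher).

Regimen A: f = (1/2)^(42/44) ≈ 0.5160; Cmin,ss = (178/200)·f/(1−f) ≈ 0.949 μg/mL.
Regimen B: f = (1/2)^(41/44) ≈ 0.5242; Cmin,ss = (89/200)·f/(1−f) ≈ 0.490 μg/mL.
Difference ≈ 0.949 − 0.490 ≈ 0.459 μg/mL.

0.5 μg/mL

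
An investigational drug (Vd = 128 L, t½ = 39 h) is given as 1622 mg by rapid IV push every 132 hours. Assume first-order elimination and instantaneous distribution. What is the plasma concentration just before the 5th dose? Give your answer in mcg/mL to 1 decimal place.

f = (1/2)^(τ/t½) = (1/2)^(132/39) ≈ 0.0957.
C₀ = D/Vd = 1622/128 ≈ 12.672 mcg/mL.
Before the 5th dose, 4 doses have been given. Superposition: Cmin = C₀·(f + f² + … + f^4).
≈ 12.672 × (0.0957 + 0.0092 + 0.0009 + 0.0001) ≈ 12.672 × 0.1059 ≈ 1.342 mcg/mL.

1.3 mcg/mL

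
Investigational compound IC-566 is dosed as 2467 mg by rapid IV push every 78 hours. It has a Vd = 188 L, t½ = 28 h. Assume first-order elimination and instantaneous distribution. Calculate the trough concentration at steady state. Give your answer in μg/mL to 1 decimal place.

2.2 μg/mL

Over one 78-h interval, 78/28 ≈ 2.7857 half-lives elapse, leaving f ≈ 0.1450 of each dose.
Single-dose peak C₀ = D/Vd = 2467/188 ≈ 13.122 μg/mL.
Steady-state trough Cmin,ss = C₀·f/(1−f) ≈ 13.122 × 0.1450/0.8550 ≈ 2.225 μg/mL.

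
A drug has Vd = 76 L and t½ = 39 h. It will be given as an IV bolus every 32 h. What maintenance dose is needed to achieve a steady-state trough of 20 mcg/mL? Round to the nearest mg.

τ/t½ = 32/39 ≈ 0.82051, so f = (1/2)^(32/39) ≈ 0.566241.
Cmin,ss = (D/Vd)·f/(1−f), so D = Cmin,ss·Vd·(1−f)/f.
D = 20 × 76 × (1−f)/f ≈ 20 × 76 × 0.76603 ≈ 1164.37 mg.

1164 mg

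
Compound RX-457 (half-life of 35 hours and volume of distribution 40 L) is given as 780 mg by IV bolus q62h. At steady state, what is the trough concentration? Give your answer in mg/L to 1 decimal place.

8.1 mg/L

Over one 62-h interval, 62/35 ≈ 1.7714 half-lives elapse, leaving f ≈ 0.2929 of each dose.
Accumulation ratio R = 1/(1 − f) ≈ 1/0.7071 ≈ 1.4142.
Each bolus raises the concentration by D/Vd = 780/40 ≈ 19.500 mg/L.
Steady-state peak Cmax,ss = C₀·R ≈ 19.500 × 1.4142 ≈ 27.577 mg/L.
One interval later, Cmin,ss = Cmax,ss·e^(−kτ) ≈ 27.577 × 0.2929 ≈ 8.077 mg/L.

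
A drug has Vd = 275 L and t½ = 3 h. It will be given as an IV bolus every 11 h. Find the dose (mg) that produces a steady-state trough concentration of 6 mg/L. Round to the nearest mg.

τ/t½ = 11/3 ≈ 3.6667, so f = (1/2)^(11/3) ≈ 0.078745.
Cmin,ss = (D/Vd)·f/(1−f), so D = Cmin,ss·Vd·(1−f)/f.
D = 6 × 275 × (1−f)/f ≈ 6 × 275 × 11.69922 ≈ 19303.71 mg.

19304 mg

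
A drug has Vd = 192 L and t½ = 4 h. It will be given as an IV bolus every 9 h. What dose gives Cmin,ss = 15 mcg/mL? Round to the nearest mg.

10820 mg

τ/t½ = 9/4 ≈ 2.25, so f = (1/2)^(9/4) ≈ 0.210224.
Cmin,ss = (D/Vd)·f/(1−f), so D = Cmin,ss·Vd·(1−f)/f.
D = 15 × 192 × (1−f)/f ≈ 15 × 192 × 3.75683 ≈ 10819.67 mg.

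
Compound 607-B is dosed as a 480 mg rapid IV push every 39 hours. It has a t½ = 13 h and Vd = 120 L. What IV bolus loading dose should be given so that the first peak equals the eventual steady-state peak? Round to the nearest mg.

f = (1/2)^(39/13) ≈ 0.125000; accumulation ratio R = 1/(1−f) ≈ 1.14286.
Loading dose to hit Cmax,ss on first dose: D_load = D_maint·R ≈ 480 × 1.14286 ≈ 548.57 mg.

549 mg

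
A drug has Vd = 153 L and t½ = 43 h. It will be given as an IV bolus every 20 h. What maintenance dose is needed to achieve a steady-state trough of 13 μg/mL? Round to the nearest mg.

757 mg

τ/t½ = 20/43 ≈ 0.46512, so f = (1/2)^(20/43) ≈ 0.724413.
Cmin,ss = (D/Vd)·f/(1−f), so D = Cmin,ss·Vd·(1−f)/f.
D = 13 × 153 × (1−f)/f ≈ 13 × 153 × 0.38043 ≈ 756.68 mg.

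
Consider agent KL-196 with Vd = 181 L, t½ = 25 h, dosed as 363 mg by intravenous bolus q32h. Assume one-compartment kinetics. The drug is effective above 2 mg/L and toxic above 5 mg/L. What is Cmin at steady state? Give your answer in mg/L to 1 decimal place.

Over one 32-h interval, 32/25 ≈ 1.28 half-lives elapse, leaving f ≈ 0.4118 of each dose.
Each bolus raises the concentration by D/Vd = 363/181 ≈ 2.006 mg/L.
Steady-state trough Cmin,ss = C₀·f/(1−f) ≈ 2.006 × 0.4118/0.5882 ≈ 1.404 mg/L.
Trough 1.4 mg/L vs MEC 2 mg/L: subtherapeutic.

1.4 mg/L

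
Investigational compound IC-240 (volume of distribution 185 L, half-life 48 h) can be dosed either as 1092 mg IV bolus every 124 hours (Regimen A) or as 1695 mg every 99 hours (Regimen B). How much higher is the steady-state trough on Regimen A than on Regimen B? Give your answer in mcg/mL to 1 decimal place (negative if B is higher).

Regimen A: f = (1/2)^(124/48) ≈ 0.1669; Cmin,ss = (1092/185)·f/(1−f) ≈ 1.183 mcg/mL.
Regimen B: f = (1/2)^(99/48) ≈ 0.2394; Cmin,ss = (1695/185)·f/(1−f) ≈ 2.884 mcg/mL.
Difference ≈ 1.183 − 2.884 ≈ -1.701 mcg/mL.

-1.7 mcg/mL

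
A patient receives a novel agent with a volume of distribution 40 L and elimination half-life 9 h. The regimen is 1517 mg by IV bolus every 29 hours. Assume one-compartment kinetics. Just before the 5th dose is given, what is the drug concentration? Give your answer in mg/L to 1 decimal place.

4.6 mg/L

f = (1/2)^(τ/t½) = (1/2)^(29/9) ≈ 0.1072.
C₀ = D/Vd = 1517/40 ≈ 37.925 mg/L.
Before the 5th dose, 4 doses have been given. Superposition: Cmin = C₀·(f + f² + … + f^4).
≈ 37.925 × (0.1072 + 0.0115 + 0.0012 + 0.0001) ≈ 37.925 × 0.1200 ≈ 4.551 mg/L.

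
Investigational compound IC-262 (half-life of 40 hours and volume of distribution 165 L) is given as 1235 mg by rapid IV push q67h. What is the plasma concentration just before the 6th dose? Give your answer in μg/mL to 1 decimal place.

f = (1/2)^(τ/t½) = (1/2)^(67/40) ≈ 0.3132.
C₀ = D/Vd = 1235/165 ≈ 7.485 μg/mL.
Before the 6th dose, 5 doses have been given. Superposition: Cmin = C₀·(f + f² + … + f^5).
≈ 7.485 × (0.3132 + 0.0981 + 0.0307 + 0.0096 + 0.0030) ≈ 7.485 × 0.4546 ≈ 3.403 μg/mL.

3.4 μg/mL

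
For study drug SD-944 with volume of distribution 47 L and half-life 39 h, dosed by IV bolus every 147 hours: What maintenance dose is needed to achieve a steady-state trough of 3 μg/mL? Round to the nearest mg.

1782 mg

τ/t½ = 147/39 ≈ 3.7692, so f = (1/2)^(147/39) ≈ 0.073341.
Cmin,ss = (D/Vd)·f/(1−f), so D = Cmin,ss·Vd·(1−f)/f.
D = 3 × 47 × (1−f)/f ≈ 3 × 47 × 12.63494 ≈ 1781.53 mg.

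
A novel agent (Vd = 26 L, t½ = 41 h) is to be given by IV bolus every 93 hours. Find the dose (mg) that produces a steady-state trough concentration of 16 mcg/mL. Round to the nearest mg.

τ/t½ = 93/41 ≈ 2.2683, so f = (1/2)^(93/41) ≈ 0.207575.
Cmin,ss = (D/Vd)·f/(1−f), so D = Cmin,ss·Vd·(1−f)/f.
D = 16 × 26 × (1−f)/f ≈ 16 × 26 × 3.81754 ≈ 1588.10 mg.

1588 mg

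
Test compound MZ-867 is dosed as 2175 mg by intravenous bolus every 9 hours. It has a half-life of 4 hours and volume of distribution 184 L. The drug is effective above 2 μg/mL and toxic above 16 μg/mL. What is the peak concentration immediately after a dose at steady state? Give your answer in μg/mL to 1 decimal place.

15.0 μg/mL

τ/t½ = 9/4 ≈ 2.25, so fraction remaining f = (1/2)^(9/4) ≈ 0.2102.
Accumulation ratio R = 1/(1 − f) ≈ 1/0.7898 ≈ 1.2661.
Single-dose peak C₀ = D/Vd = 2175/184 ≈ 11.821 μg/mL.
Steady-state peak Cmax,ss = C₀·R ≈ 11.821 × 1.2661 ≈ 14.967 μg/mL.
Peak 15.0 μg/mL vs MTC 16 μg/mL: below toxic threshold.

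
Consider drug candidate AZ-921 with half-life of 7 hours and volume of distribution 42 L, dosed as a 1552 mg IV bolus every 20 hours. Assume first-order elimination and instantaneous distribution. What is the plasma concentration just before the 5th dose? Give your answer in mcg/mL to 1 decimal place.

5.9 mcg/mL

f = (1/2)^(τ/t½) = (1/2)^(20/7) ≈ 0.1380.
C₀ = D/Vd = 1552/42 ≈ 36.952 mcg/mL.
Before the 5th dose, 4 doses have been given. Superposition: Cmin = C₀·(f + f² + … + f^4).
≈ 36.952 × (0.1380 + 0.0190 + 0.0026 + 0.0004) ≈ 36.952 × 0.1600 ≈ 5.912 mcg/mL.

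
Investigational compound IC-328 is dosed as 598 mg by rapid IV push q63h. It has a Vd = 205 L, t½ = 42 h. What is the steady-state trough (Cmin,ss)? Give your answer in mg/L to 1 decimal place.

τ/t½ = 63/42 ≈ 1.5, so fraction remaining f = (1/2)^(63/42) ≈ 0.3536.
Single-dose peak C₀ = D/Vd = 598/205 ≈ 2.917 mg/L.
Steady-state trough Cmin,ss = C₀·f/(1−f) ≈ 2.917 × 0.3536/0.6464 ≈ 1.596 mg/L.

1.6 mg/L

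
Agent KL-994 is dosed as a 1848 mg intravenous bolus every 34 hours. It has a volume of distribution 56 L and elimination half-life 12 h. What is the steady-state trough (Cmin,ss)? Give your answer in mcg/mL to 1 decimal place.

k = ln2/t½ = ln2/12 ≈ 0.057762 h⁻¹; fraction remaining f = e^(−kτ) = e^(−0.057762×34) ≈ 0.1403.
At steady state, accumulation factor R = 1/(1 − e^(−kτ)) ≈ 1.1632.
Each bolus raises the concentration by D/Vd = 1848/56 ≈ 33.000 mcg/mL.
Cmax,ss = C₀/(1 − f) ≈ 33.000/0.8597 ≈ 38.385 mcg/mL.
Steady-state trough Cmin,ss = Cmax,ss·f ≈ 38.385 × 0.1403 ≈ 5.385 mcg/mL.

5.4 mcg/mL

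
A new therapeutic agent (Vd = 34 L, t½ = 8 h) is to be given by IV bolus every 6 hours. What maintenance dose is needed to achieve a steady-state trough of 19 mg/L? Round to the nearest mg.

440 mg

τ/t½ = 6/8 ≈ 0.75, so f = (1/2)^(6/8) ≈ 0.594604.
Cmin,ss = (D/Vd)·f/(1−f), so D = Cmin,ss·Vd·(1−f)/f.
D = 19 × 34 × (1−f)/f ≈ 19 × 34 × 0.68179 ≈ 440.44 mg.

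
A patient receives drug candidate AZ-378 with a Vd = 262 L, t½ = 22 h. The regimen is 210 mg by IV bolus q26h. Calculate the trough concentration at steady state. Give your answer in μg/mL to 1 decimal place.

τ/t½ = 26/22 ≈ 1.1818, so fraction remaining f = (1/2)^(26/22) ≈ 0.4408.
Single-dose peak C₀ = D/Vd = 210/262 ≈ 0.802 μg/mL.
Steady-state trough Cmin,ss = C₀·f/(1−f) ≈ 0.802 × 0.4408/0.5592 ≈ 0.632 μg/mL.

0.6 μg/mL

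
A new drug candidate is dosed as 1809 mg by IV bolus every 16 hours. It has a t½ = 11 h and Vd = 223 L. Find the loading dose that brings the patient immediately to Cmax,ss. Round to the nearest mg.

2848 mg

f = (1/2)^(16/11) ≈ 0.364870; accumulation ratio R = 1/(1−f) ≈ 1.57448.
Loading dose to hit Cmax,ss on first dose: D_load = D_maint·R ≈ 1809 × 1.57448 ≈ 2848.23 mg.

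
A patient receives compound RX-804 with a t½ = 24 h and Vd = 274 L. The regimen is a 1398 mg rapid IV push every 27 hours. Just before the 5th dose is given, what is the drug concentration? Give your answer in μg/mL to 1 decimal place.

4.1 μg/mL

f = (1/2)^(τ/t½) = (1/2)^(27/24) ≈ 0.4585.
C₀ = D/Vd = 1398/274 ≈ 5.102 μg/mL.
Before the 5th dose, 4 doses have been given. Superposition: Cmin = C₀·(f + f² + … + f^4).
≈ 5.102 × (0.4585 + 0.2102 + 0.0964 + 0.0442) ≈ 5.102 × 0.8093 ≈ 4.129 μg/mL.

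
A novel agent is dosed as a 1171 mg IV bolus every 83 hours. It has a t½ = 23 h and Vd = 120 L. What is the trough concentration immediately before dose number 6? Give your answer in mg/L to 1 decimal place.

f = (1/2)^(τ/t½) = (1/2)^(83/23) ≈ 0.0820.
C₀ = D/Vd = 1171/120 ≈ 9.758 mg/L.
Before the 6th dose, 5 doses have been given. Superposition: Cmin = C₀·(f + f² + … + f^5).
≈ 9.758 × (0.0820 + 0.0067 + 0.0006 + 0.0000 + 0.0000) ≈ 9.758 × 0.0893 ≈ 0.871 mg/L.

0.9 mg/L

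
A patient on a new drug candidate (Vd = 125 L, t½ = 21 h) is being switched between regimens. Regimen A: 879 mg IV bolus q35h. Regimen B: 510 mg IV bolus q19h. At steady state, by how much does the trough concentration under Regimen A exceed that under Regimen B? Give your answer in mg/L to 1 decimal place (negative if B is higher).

-1.4 mg/L

Regimen A: f = (1/2)^(35/21) ≈ 0.3150; Cmin,ss = (879/125)·f/(1−f) ≈ 3.234 mg/L.
Regimen B: f = (1/2)^(19/21) ≈ 0.5341; Cmin,ss = (510/125)·f/(1−f) ≈ 4.677 mg/L.
Difference ≈ 3.234 − 4.677 ≈ -1.443 mg/L.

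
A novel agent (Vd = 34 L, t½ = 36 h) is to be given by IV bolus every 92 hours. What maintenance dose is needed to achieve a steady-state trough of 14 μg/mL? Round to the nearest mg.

τ/t½ = 92/36 ≈ 2.5556, so f = (1/2)^(92/36) ≈ 0.170099.
Cmin,ss = (D/Vd)·f/(1−f), so D = Cmin,ss·Vd·(1−f)/f.
D = 14 × 34 × (1−f)/f ≈ 14 × 34 × 4.87893 ≈ 2322.37 mg.

2322 mg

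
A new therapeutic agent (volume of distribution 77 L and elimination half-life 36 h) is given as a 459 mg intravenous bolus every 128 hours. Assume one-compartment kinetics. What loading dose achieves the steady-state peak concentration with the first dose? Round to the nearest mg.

502 mg

f = (1/2)^(128/36) ≈ 0.085049; accumulation ratio R = 1/(1−f) ≈ 1.09295.
Loading dose to hit Cmax,ss on first dose: D_load = D_maint·R ≈ 459 × 1.09295 ≈ 501.66 mg.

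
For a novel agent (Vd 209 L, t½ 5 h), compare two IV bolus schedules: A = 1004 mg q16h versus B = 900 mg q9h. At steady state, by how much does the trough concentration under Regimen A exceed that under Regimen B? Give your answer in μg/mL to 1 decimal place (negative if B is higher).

-1.1 μg/mL

Regimen A: f = (1/2)^(16/5) ≈ 0.1088; Cmin,ss = (1004/209)·f/(1−f) ≈ 0.586 μg/mL.
Regimen B: f = (1/2)^(9/5) ≈ 0.2872; Cmin,ss = (900/209)·f/(1−f) ≈ 1.735 μg/mL.
Difference ≈ 0.586 − 1.735 ≈ -1.149 μg/mL.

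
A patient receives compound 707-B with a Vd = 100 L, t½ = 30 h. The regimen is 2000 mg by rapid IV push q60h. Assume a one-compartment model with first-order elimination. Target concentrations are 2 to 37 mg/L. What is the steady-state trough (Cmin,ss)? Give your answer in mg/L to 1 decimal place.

6.7 mg/L

The dosing interval is 2 half-lives, so f = 2^(−2) = 0.25.
Accumulation ratio R = 1/(1 − f) = 1/0.75 = 4/3.
Single-dose peak C₀ = D/Vd = 2000/100 = 20 mg/L.
Steady-state peak Cmax,ss = C₀·R = 20 × 4/3 ≈ 26.667 mg/L.
Steady-state trough Cmin,ss = Cmax,ss·f ≈ 26.667 × 0.25 ≈ 6.667 mg/L.
Trough 6.7 mg/L vs MEC 2 mg/L: adequate.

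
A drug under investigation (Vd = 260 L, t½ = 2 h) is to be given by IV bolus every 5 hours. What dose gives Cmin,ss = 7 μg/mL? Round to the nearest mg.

8475 mg

τ/t½ = 5/2 ≈ 2.5, so f = (1/2)^(5/2) ≈ 0.176777.
Cmin,ss = (D/Vd)·f/(1−f), so D = Cmin,ss·Vd·(1−f)/f.
D = 7 × 260 × (1−f)/f ≈ 7 × 260 × 4.65684 ≈ 8475.45 mg.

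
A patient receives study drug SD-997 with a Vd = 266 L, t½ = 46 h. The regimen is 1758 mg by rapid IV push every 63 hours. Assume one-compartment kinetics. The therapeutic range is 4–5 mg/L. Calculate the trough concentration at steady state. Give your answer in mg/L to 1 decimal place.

τ/t½ = 63/46 ≈ 1.3696, so fraction remaining f = (1/2)^(63/46) ≈ 0.3870.
Single-dose peak C₀ = D/Vd = 1758/266 ≈ 6.609 mg/L.
Steady-state trough Cmin,ss = C₀·f/(1−f) ≈ 6.609 × 0.3870/0.6130 ≈ 4.172 mg/L.
Trough 4.2 mg/L vs MEC 4 mg/L: adequate.

4.2 mg/L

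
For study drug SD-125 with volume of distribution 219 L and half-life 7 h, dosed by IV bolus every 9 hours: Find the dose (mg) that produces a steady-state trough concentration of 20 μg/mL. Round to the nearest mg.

τ/t½ = 9/7 ≈ 1.2857, so f = (1/2)^(9/7) ≈ 0.410168.
Cmin,ss = (D/Vd)·f/(1−f), so D = Cmin,ss·Vd·(1−f)/f.
D = 20 × 219 × (1−f)/f ≈ 20 × 219 × 1.43803 ≈ 6298.57 mg.

6299 mg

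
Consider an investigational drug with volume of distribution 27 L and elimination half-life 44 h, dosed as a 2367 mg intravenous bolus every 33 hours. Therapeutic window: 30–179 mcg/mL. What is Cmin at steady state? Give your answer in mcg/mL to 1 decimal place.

τ/t½ = 33/44 ≈ 0.75, so fraction remaining f = (1/2)^(33/44) ≈ 0.5946.
Accumulation ratio R = 1/(1 − f) ≈ 1/0.4054 ≈ 2.4667.
Single-dose peak C₀ = D/Vd = 2367/27 ≈ 87.667 mcg/mL.
Steady-state peak Cmax,ss = C₀·R ≈ 87.667 × 2.4667 ≈ 216.248 mcg/mL.
Steady-state trough Cmin,ss = Cmax,ss·f ≈ 216.248 × 0.5946 ≈ 128.581 mcg/mL.
Trough 128.6 mcg/mL vs MEC 30 mcg/mL: adequate.

128.6 mcg/mL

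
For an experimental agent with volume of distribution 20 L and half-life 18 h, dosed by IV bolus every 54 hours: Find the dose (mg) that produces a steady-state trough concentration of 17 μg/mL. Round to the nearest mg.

τ/t½ = 54/18 ≈ 3, so f = (1/2)^(54/18) ≈ 0.125000.
Cmin,ss = (D/Vd)·f/(1−f), so D = Cmin,ss·Vd·(1−f)/f.
D = 17 × 20 × (1−f)/f ≈ 17 × 20 × 7.00000 ≈ 2380.00 mg.

2380 mg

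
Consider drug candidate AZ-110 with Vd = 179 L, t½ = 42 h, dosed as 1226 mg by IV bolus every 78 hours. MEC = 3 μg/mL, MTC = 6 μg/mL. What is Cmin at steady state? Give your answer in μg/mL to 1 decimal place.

Over one 78-h interval, 78/42 ≈ 1.8571 half-lives elapse, leaving f ≈ 0.2760 of each dose.
Accumulation ratio R = 1/(1 − f) ≈ 1/0.7240 ≈ 1.3812.
Single-dose peak C₀ = D/Vd = 1226/179 ≈ 6.849 μg/mL.
Steady-state peak Cmax,ss = C₀·R ≈ 6.849 × 1.3812 ≈ 9.460 μg/mL.
One interval later, Cmin,ss = Cmax,ss·e^(−kτ) ≈ 9.460 × 0.2760 ≈ 2.611 μg/mL.
Trough 2.6 μg/mL vs MEC 3 μg/mL: subtherapeutic.

2.6 μg/mL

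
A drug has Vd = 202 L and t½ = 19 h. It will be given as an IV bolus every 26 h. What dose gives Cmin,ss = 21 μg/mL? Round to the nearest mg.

τ/t½ = 26/19 ≈ 1.3684, so f = (1/2)^(26/19) ≈ 0.387315.
Cmin,ss = (D/Vd)·f/(1−f), so D = Cmin,ss·Vd·(1−f)/f.
D = 21 × 202 × (1−f)/f ≈ 21 × 202 × 1.58188 ≈ 6710.33 mg.

6710 mg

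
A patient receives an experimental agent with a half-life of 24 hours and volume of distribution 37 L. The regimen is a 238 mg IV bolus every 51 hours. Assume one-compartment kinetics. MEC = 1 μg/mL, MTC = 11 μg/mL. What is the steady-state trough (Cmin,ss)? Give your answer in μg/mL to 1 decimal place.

1.9 μg/mL

τ/t½ = 51/24 ≈ 2.125, so fraction remaining f = (1/2)^(51/24) ≈ 0.2293.
Each bolus raises the concentration by D/Vd = 238/37 ≈ 6.432 μg/mL.
Steady-state trough Cmin,ss = C₀·f/(1−f) ≈ 6.432 × 0.2293/0.7707 ≈ 1.914 μg/mL.
Trough 1.9 μg/mL vs MEC 1 μg/mL: adequate.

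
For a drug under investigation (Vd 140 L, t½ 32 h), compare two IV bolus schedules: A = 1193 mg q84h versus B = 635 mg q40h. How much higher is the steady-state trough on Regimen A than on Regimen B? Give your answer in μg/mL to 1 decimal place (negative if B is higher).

Regimen A: f = (1/2)^(84/32) ≈ 0.1621; Cmin,ss = (1193/140)·f/(1−f) ≈ 1.649 μg/mL.
Regimen B: f = (1/2)^(40/32) ≈ 0.4204; Cmin,ss = (635/140)·f/(1−f) ≈ 3.290 μg/mL.
Difference ≈ 1.649 − 3.290 ≈ -1.641 μg/mL.

-1.6 μg/mL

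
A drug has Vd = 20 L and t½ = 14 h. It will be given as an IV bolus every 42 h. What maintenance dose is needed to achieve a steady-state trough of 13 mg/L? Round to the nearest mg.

1820 mg

τ/t½ = 42/14 ≈ 3, so f = (1/2)^(42/14) ≈ 0.125000.
Cmin,ss = (D/Vd)·f/(1−f), so D = Cmin,ss·Vd·(1−f)/f.
D = 13 × 20 × (1−f)/f ≈ 13 × 20 × 7.00000 ≈ 1820.00 mg.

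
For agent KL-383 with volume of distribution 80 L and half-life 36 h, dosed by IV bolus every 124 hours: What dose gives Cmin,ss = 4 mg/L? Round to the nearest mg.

3164 mg

τ/t½ = 124/36 ≈ 3.4444, so f = (1/2)^(124/36) ≈ 0.091858.
Cmin,ss = (D/Vd)·f/(1−f), so D = Cmin,ss·Vd·(1−f)/f.
D = 4 × 80 × (1−f)/f ≈ 4 × 80 × 9.88637 ≈ 3163.64 mg.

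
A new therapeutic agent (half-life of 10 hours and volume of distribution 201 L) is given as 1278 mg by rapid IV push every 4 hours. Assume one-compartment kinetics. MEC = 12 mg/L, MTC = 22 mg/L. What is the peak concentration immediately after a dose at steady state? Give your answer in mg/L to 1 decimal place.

Over one 4-h interval, 4/10 ≈ 0.4 half-lives elapse, leaving f ≈ 0.7579 of each dose.
Accumulation ratio R = 1/(1 − f) ≈ 1/0.2421 ≈ 4.1305.
Single-dose peak C₀ = D/Vd = 1278/201 ≈ 6.358 mg/L.
Cmax,ss = C₀/(1 − f) ≈ 6.358/0.2421 ≈ 26.262 mg/L.
Peak 26.3 mg/L vs MTC 22 mg/L: exceeds toxic threshold.

26.3 mg/L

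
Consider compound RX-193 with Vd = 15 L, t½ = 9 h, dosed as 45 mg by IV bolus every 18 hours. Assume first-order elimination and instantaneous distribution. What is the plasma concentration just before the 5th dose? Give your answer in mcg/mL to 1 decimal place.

1.0 mcg/mL

f = (1/2)^(τ/t½) = (1/2)^(18/9) ≈ 0.2500.
C₀ = D/Vd = 45/15 ≈ 3.000 mcg/mL.
Before the 5th dose, 4 doses have been given. Superposition: Cmin = C₀·(f + f² + … + f^4).
≈ 3.000 × (0.2500 + 0.0625 + 0.0156 + 0.0039) ≈ 3.000 × 0.3320 ≈ 0.996 mcg/mL.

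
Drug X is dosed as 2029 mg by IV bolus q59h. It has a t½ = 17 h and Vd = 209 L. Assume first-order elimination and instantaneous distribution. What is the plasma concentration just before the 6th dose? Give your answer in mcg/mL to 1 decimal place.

f = (1/2)^(τ/t½) = (1/2)^(59/17) ≈ 0.0902.
C₀ = D/Vd = 2029/209 ≈ 9.708 mcg/mL.
Before the 6th dose, 5 doses have been given. Superposition: Cmin = C₀·(f + f² + … + f^5).
≈ 9.708 × (0.0902 + 0.0081 + 0.0007 + 0.0001 + 0.0000) ≈ 9.708 × 0.0991 ≈ 0.962 mcg/mL.

1.0 mcg/mL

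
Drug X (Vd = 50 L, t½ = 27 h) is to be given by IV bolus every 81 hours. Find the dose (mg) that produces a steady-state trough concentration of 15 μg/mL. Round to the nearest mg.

τ/t½ = 81/27 ≈ 3, so f = (1/2)^(81/27) ≈ 0.125000.
Cmin,ss = (D/Vd)·f/(1−f), so D = Cmin,ss·Vd·(1−f)/f.
D = 15 × 50 × (1−f)/f ≈ 15 × 50 × 7.00000 ≈ 5250.00 mg.

5250 mg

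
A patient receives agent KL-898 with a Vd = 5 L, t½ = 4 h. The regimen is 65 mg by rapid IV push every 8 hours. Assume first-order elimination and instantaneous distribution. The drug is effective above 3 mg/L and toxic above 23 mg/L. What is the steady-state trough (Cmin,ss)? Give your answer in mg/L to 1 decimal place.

4.3 mg/L

The dosing interval is 2 half-lives, so f = 2^(−2) = 0.25.
At steady state, R = 1/(1 − 0.25) = 4/3.
Single-dose peak C₀ = D/Vd = 65/5 = 13 mg/L.
Steady-state peak Cmax,ss = C₀·R = 13 × 4/3 ≈ 17.333 mg/L.
Steady-state trough Cmin,ss = Cmax,ss·f ≈ 17.333 × 0.25 ≈ 4.333 mg/L.
Trough 4.3 mg/L vs MEC 3 mg/L: adequate.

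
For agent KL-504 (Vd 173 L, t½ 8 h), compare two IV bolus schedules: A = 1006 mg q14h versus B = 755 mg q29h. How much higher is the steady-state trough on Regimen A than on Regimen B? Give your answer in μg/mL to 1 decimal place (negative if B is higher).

Regimen A: f = (1/2)^(14/8) ≈ 0.2973; Cmin,ss = (1006/173)·f/(1−f) ≈ 2.460 μg/mL.
Regimen B: f = (1/2)^(29/8) ≈ 0.0811; Cmin,ss = (755/173)·f/(1−f) ≈ 0.385 μg/mL.
Difference ≈ 2.460 − 0.385 ≈ 2.075 μg/mL.

2.1 μg/mL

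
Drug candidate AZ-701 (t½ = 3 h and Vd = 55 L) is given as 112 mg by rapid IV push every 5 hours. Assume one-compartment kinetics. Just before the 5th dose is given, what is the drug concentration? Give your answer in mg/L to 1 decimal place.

0.9 mg/L

f = (1/2)^(τ/t½) = (1/2)^(5/3) ≈ 0.3150.
C₀ = D/Vd = 112/55 ≈ 2.036 mg/L.
Before the 5th dose, 4 doses have been given. Superposition: Cmin = C₀·(f + f² + … + f^4).
≈ 2.036 × (0.3150 + 0.0992 + 0.0313 + 0.0098) ≈ 2.036 × 0.4553 ≈ 0.927 mg/L.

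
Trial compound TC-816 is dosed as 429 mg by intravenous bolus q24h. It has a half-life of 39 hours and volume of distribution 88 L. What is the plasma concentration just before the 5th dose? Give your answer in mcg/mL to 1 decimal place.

7.5 mcg/mL

f = (1/2)^(τ/t½) = (1/2)^(24/39) ≈ 0.6528.
C₀ = D/Vd = 429/88 ≈ 4.875 mcg/mL.
Before the 5th dose, 4 doses have been given. Superposition: Cmin = C₀·(f + f² + … + f^4).
≈ 4.875 × (0.6528 + 0.4261 + 0.2782 + 0.1816) ≈ 4.875 × 1.5387 ≈ 7.501 mcg/mL.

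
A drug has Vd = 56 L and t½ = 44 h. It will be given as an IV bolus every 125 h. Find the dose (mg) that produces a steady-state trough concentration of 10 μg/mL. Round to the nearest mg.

3452 mg

τ/t½ = 125/44 ≈ 2.8409, so f = (1/2)^(125/44) ≈ 0.139573.
Cmin,ss = (D/Vd)·f/(1−f), so D = Cmin,ss·Vd·(1−f)/f.
D = 10 × 56 × (1−f)/f ≈ 10 × 56 × 6.16471 ≈ 3452.24 mg.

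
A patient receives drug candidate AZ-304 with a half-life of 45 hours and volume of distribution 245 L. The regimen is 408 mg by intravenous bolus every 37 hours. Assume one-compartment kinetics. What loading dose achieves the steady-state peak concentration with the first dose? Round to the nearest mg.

939 mg

f = (1/2)^(37/45) ≈ 0.565570; accumulation ratio R = 1/(1−f) ≈ 2.30187.
Loading dose to hit Cmax,ss on first dose: D_load = D_maint·R ≈ 408 × 2.30187 ≈ 939.16 mg.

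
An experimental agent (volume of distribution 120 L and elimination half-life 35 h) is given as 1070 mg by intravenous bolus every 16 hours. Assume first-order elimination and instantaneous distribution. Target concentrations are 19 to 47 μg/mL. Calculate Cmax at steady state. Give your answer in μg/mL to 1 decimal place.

Over one 16-h interval, 16/35 ≈ 0.45714 half-lives elapse, leaving f ≈ 0.7284 of each dose.
Accumulation ratio R = 1/(1 − f) ≈ 1/0.2716 ≈ 3.6819.
Each bolus raises the concentration by D/Vd = 1070/120 ≈ 8.917 μg/mL.
Steady-state peak Cmax,ss = C₀·R ≈ 8.917 × 3.6819 ≈ 32.832 μg/mL.
Peak 32.8 μg/mL vs MTC 47 μg/mL: below toxic threshold.

32.8 μg/mL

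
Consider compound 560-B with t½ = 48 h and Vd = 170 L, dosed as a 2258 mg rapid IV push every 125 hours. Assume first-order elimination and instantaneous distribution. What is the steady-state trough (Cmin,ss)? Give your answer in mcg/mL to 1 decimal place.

2.6 mcg/mL

τ/t½ = 125/48 ≈ 2.6042, so fraction remaining f = (1/2)^(125/48) ≈ 0.1645.
At steady state, accumulation factor R = 1/(1 − e^(−kτ)) ≈ 1.1969.
Each bolus raises the concentration by D/Vd = 2258/170 ≈ 13.282 mcg/mL.
Steady-state peak Cmax,ss = C₀·R ≈ 13.282 × 1.1969 ≈ 15.897 mcg/mL.
Steady-state trough Cmin,ss = Cmax,ss·f ≈ 15.897 × 0.1645 ≈ 2.615 mcg/mL.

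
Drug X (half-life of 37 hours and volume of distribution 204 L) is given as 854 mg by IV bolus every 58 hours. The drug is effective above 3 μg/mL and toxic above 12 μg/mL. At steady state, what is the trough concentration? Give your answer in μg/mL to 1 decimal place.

2.1 μg/mL

τ/t½ = 58/37 ≈ 1.5676, so fraction remaining f = (1/2)^(58/37) ≈ 0.3374.
At steady state, accumulation factor R = 1/(1 − e^(−kτ)) ≈ 1.5092.
Each bolus raises the concentration by D/Vd = 854/204 ≈ 4.186 μg/mL.
Cmax,ss = C₀/(1 − f) ≈ 4.186/0.6626 ≈ 6.318 μg/mL.
Steady-state trough Cmin,ss = Cmax,ss·f ≈ 6.318 × 0.3374 ≈ 2.132 μg/mL.
Trough 2.1 μg/mL vs MEC 3 μg/mL: subtherapeutic.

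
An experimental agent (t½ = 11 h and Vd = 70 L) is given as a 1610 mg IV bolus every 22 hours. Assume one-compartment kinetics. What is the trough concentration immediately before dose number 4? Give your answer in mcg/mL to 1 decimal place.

f = (1/2)^(τ/t½) = (1/2)^(22/11) ≈ 0.2500.
C₀ = D/Vd = 1610/70 ≈ 23.000 mcg/mL.
Before the 4th dose, 3 doses have been given. Superposition: Cmin = C₀·(f + f² + … + f^3).
≈ 23.000 × (0.2500 + 0.0625 + 0.0156) ≈ 23.000 × 0.3281 ≈ 7.546 mcg/mL.

7.5 mcg/mL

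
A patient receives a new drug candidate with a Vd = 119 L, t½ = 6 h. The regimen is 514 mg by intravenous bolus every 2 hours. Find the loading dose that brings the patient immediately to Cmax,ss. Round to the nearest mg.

2492 mg

f = (1/2)^(2/6) ≈ 0.793701; accumulation ratio R = 1/(1−f) ≈ 4.84733.
Loading dose to hit Cmax,ss on first dose: D_load = D_maint·R ≈ 514 × 4.84733 ≈ 2491.53 mg.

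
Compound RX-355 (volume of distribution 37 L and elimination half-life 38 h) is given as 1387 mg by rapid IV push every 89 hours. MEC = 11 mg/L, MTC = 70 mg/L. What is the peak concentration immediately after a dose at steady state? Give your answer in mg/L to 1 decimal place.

τ/t½ = 89/38 ≈ 2.3421, so fraction remaining f = (1/2)^(89/38) ≈ 0.1972.
At steady state, accumulation factor R = 1/(1 − e^(−kτ)) ≈ 1.2456.
Each bolus raises the concentration by D/Vd = 1387/37 ≈ 37.486 mg/L.
Steady-state peak Cmax,ss = C₀·R ≈ 37.486 × 1.2456 ≈ 46.693 mg/L.
Peak 46.7 mg/L vs MTC 70 mg/L: below toxic threshold.

46.7 mg/L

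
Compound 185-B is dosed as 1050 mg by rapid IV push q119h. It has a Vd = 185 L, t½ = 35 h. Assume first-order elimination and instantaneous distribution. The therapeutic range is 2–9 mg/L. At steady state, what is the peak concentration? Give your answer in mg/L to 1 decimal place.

6.3 mg/L

k = ln2/t½ = ln2/35 ≈ 0.019804 h⁻¹; fraction remaining f = e^(−kτ) = e^(−0.019804×119) ≈ 0.0947.
Accumulation ratio R = 1/(1 − f) ≈ 1/0.9053 ≈ 1.1046.
Each bolus raises the concentration by D/Vd = 1050/185 ≈ 5.676 mg/L.
Steady-state peak Cmax,ss = C₀·R ≈ 5.676 × 1.1046 ≈ 6.270 mg/L.
Peak 6.3 mg/L vs MTC 9 mg/L: below toxic threshold.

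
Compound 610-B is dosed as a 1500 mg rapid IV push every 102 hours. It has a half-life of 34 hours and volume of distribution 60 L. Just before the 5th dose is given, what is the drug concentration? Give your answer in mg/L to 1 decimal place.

3.6 mg/L

f = (1/2)^(τ/t½) = (1/2)^(102/34) ≈ 0.1250.
C₀ = D/Vd = 1500/60 ≈ 25.000 mg/L.
Before the 5th dose, 4 doses have been given. Superposition: Cmin = C₀·(f + f² + … + f^4).
≈ 25.000 × (0.1250 + 0.0156 + 0.0020 + 0.0002) ≈ 25.000 × 0.1428 ≈ 3.570 mg/L.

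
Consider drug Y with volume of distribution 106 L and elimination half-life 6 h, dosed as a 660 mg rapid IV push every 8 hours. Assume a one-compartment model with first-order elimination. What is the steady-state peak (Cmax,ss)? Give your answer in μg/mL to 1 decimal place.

τ/t½ = 8/6 ≈ 1.3333, so fraction remaining f = (1/2)^(8/6) ≈ 0.3969.
Accumulation ratio R = 1/(1 − f) ≈ 1/0.6031 ≈ 1.6581.
Each bolus raises the concentration by D/Vd = 660/106 ≈ 6.226 μg/mL.
Cmax,ss = C₀/(1 − f) ≈ 6.226/0.6031 ≈ 10.323 μg/mL.

10.3 μg/mL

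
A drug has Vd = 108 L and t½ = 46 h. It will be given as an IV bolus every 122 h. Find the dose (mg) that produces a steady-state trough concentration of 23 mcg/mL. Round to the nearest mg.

τ/t½ = 122/46 ≈ 2.6522, so f = (1/2)^(122/46) ≈ 0.159080.
Cmin,ss = (D/Vd)·f/(1−f), so D = Cmin,ss·Vd·(1−f)/f.
D = 23 × 108 × (1−f)/f ≈ 23 × 108 × 5.28615 ≈ 13130.80 mg.

13131 mg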